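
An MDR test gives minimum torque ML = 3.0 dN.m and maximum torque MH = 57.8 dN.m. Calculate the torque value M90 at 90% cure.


M90 = ML + 0.9 * (MH - ML)
M90 = 3.0 + 0.9 * (57.8 - 3.0)
M90 = 3.0 + 0.9 * 54.8
M90 = 52.32 dN.m

52.32 dN.m


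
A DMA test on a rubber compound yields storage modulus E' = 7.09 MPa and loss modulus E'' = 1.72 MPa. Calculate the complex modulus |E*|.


|E*| = sqrt(E'^2 + E''^2)
= sqrt(7.09^2 + 1.72^2)
= sqrt(50.2681 + 2.9584)
= 7.296 MPa

7.296 MPa


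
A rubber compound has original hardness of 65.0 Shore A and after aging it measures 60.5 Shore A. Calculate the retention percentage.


Retention = aged / original * 100
= 60.5 / 65.0 * 100
= 93.1%

93.1%


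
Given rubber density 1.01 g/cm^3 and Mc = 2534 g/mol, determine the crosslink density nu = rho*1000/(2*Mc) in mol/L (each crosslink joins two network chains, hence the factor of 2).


nu = rho * 1000 / (2 * Mc)
nu = 1.01 * 1000 / (2 * 2534)
nu = 1010.0 / 5068
nu = 0.1993 mol/L

0.1993 mol/L


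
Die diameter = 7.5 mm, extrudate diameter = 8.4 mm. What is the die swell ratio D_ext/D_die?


Die swell ratio = D_extrudate / D_die
= 8.4 / 7.5
= 1.12

Die swell = 1.12


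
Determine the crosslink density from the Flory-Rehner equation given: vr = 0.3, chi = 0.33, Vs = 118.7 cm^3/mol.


ln(1 - vr) = ln(1 - 0.3) = -0.3567
Numerator = -((-0.3567) + 0.3 + 0.33 * 0.3^2) = 0.0270
Denominator = 118.7 * (0.3^(1/3) - 0.3/2) = 61.6567
nu = 0.0270 / 61.6567 = 4.3750e-04 mol/cm^3

4.3750e-04 mol/cm^3


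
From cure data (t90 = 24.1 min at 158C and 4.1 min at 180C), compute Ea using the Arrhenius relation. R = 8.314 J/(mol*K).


T1 = 431.15 K, T2 = 453.15 K
1/T1 - 1/T2 = 1.1260e-04
ln(t1/t2) = ln(24.1/4.1) = 1.7712
Ea = 8.314 * 1.7712 / 1.1260e-04 = 130777.0134 J/mol
Ea = 130.78 kJ/mol

130.78 kJ/mol


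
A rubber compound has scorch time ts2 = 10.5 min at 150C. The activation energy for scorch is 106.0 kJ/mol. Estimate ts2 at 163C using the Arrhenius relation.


Convert temperatures: T1 = 150 + 273.15 = 423.15 K, T2 = 163 + 273.15 = 436.15 K
ts2_new = 10.5 * exp(106000 / 8.314 * (1/436.15 - 1/423.15))
1/T2 - 1/T1 = -7.0439e-05
ts2_new = 4.28 min

4.28 min


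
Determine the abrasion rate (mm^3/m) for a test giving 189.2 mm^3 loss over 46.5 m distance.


Rate = volume_loss / distance
= 189.2 / 46.5
= 4.069 mm^3/m

4.069 mm^3/m


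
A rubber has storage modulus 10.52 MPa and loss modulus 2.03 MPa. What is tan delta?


tan delta = E'' / E'
= 2.03 / 10.52
= 0.193

tan delta = 0.193


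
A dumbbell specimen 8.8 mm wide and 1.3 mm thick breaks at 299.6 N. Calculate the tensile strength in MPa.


Area = width * thickness = 8.8 * 1.3 = 11.44 mm^2
TS = force / area = 299.6 / 11.44 = 26.19 MPa

26.19 MPa


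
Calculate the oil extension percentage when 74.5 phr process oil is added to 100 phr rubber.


Oil % = oil / (100 + oil) * 100
= 74.5 / (100 + 74.5) * 100
= 74.5 / 174.5 * 100
= 42.69%

42.69%


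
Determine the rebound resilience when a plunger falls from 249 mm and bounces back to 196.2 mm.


Resilience = h_rebound / h_drop * 100
= 196.2 / 249 * 100
= 78.8%

78.8%


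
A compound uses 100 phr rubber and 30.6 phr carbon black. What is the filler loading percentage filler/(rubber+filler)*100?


Filler % = filler / (rubber + filler) * 100
= 30.6 / (100 + 30.6) * 100
= 30.6 / 130.6 * 100
= 23.43%

23.43%


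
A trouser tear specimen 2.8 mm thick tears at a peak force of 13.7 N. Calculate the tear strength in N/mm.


Tear strength = force / thickness
= 13.7 / 2.8
= 4.89 N/mm

4.89 N/mm


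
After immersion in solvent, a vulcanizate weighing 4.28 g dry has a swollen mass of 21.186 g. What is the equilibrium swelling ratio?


Q = W_swollen / W_dry
Q = 21.186 / 4.28
Q = 4.95

Q = 4.95


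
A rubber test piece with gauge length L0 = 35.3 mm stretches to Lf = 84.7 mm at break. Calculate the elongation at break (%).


Elongation = (Lf - L0) / L0 * 100
= (84.7 - 35.3) / 35.3 * 100
= 49.4 / 35.3 * 100
= 139.9%

139.9%


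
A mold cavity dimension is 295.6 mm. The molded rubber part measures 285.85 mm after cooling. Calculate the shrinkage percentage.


Shrinkage = (mold - part) / mold * 100
= (295.6 - 285.85) / 295.6 * 100
= 9.75 / 295.6 * 100
= 3.3%

3.3%


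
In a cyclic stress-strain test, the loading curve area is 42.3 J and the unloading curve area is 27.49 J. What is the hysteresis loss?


Hysteresis loss = loading - unloading
= 42.3 - 27.49
= 14.81 J

14.81 J


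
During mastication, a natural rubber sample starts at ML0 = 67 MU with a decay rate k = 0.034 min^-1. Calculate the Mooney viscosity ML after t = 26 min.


ML = ML0 * exp(-k * t)
ML = 67 * exp(-0.034 * 26)
ML = 67 * 0.4131
ML = 27.68 MU

27.68 MU


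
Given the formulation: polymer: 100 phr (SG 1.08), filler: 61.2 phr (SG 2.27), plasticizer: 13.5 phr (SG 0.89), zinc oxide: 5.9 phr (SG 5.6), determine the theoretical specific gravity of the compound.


Sum of weights = 180.6
Volume contributions:
  polymer: 100/1.08 = 92.5926
  filler: 61.2/2.27 = 26.9604
  plasticizer: 13.5/0.89 = 15.1685
  zinc oxide: 5.9/5.6 = 1.0536
Sum of volumes = 135.7751
SG = 180.6 / 135.7751 = 1.33

SG = 1.33


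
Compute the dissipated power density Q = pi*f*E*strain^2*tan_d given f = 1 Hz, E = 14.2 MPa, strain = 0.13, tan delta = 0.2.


Q = pi * f * E * strain^2 * tan_d
= pi * 1 * 14.2 * 0.13^2 * 0.2
= pi * 1 * 14.2 * 0.0169 * 0.2
= 0.1508

Q = 0.1508


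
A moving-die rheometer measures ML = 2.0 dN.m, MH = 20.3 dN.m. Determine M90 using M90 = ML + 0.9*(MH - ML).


M90 = ML + 0.9 * (MH - ML)
M90 = 2.0 + 0.9 * (20.3 - 2.0)
M90 = 2.0 + 0.9 * 18.3
M90 = 18.47 dN.m

18.47 dN.m


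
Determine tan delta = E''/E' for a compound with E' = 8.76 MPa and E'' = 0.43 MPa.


tan delta = E'' / E'
= 0.43 / 8.76
= 0.0491

tan delta = 0.0491


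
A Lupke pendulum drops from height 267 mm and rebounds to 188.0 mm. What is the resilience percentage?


Resilience = h_rebound / h_drop * 100
= 188.0 / 267 * 100
= 70.4%

70.4%


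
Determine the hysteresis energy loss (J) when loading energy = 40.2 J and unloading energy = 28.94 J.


Hysteresis loss = loading - unloading
= 40.2 - 28.94
= 11.26 J

11.26 J


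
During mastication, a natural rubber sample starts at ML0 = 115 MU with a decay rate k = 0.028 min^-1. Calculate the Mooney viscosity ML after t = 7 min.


ML = ML0 * exp(-k * t)
ML = 115 * exp(-0.028 * 7)
ML = 115 * 0.8220
ML = 94.53 MU

94.53 MU


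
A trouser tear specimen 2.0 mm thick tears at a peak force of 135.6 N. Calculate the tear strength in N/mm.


Tear strength = force / thickness
= 135.6 / 2.0
= 67.8 N/mm

67.8 N/mm


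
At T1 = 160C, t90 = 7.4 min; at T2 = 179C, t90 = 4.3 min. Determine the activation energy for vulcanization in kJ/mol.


T1 = 433.15 K, T2 = 452.15 K
1/T1 - 1/T2 = 9.7014e-05
ln(t1/t2) = ln(7.4/4.3) = 0.5429
Ea = 8.314 * 0.5429 / 9.7014e-05 = 46523.1484 J/mol
Ea = 46.52 kJ/mol

46.52 kJ/mol


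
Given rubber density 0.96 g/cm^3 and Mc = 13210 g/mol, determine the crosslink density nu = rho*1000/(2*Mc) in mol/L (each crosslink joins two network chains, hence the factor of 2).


nu = rho * 1000 / (2 * Mc)
nu = 0.96 * 1000 / (2 * 13210)
nu = 960.0 / 26420
nu = 0.0363 mol/L

0.0363 mol/L


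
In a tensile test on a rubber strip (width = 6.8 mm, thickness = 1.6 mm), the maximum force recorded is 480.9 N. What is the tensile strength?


Area = width * thickness = 6.8 * 1.6 = 10.88 mm^2
TS = force / area = 480.9 / 10.88 = 44.2 MPa

44.2 MPa


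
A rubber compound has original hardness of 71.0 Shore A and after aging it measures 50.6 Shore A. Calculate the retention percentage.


Retention = aged / original * 100
= 50.6 / 71.0 * 100
= 71.3%

71.3%


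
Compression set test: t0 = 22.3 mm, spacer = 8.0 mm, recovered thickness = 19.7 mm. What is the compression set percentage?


CS = (t0 - recovered) / (t0 - ts) * 100
= (22.3 - 19.7) / (22.3 - 8.0) * 100
= 2.6 / 14.3 * 100
= 18.2%

18.2%


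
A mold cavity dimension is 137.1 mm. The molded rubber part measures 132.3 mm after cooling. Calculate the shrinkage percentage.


Shrinkage = (mold - part) / mold * 100
= (137.1 - 132.3) / 137.1 * 100
= 4.8 / 137.1 * 100
= 3.5%

3.5%


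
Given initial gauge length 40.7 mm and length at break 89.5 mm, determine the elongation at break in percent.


Elongation = (Lf - L0) / L0 * 100
= (89.5 - 40.7) / 40.7 * 100
= 48.8 / 40.7 * 100
= 119.9%

119.9%


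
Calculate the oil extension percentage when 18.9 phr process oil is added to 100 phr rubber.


Oil % = oil / (100 + oil) * 100
= 18.9 / (100 + 18.9) * 100
= 18.9 / 118.9 * 100
= 15.9%

15.9%


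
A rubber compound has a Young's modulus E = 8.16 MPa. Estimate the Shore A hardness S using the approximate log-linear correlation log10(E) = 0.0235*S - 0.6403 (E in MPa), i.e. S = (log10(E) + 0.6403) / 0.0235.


log10(E) = 0.0235*S - 0.6403  =>  S = (log10(E) + 0.6403) / 0.0235
log10(8.16) = 0.911690
S = (0.911690 + 0.6403) / 0.0235 = 1.551990 / 0.0235
S = 66.0

Shore A = 66.0


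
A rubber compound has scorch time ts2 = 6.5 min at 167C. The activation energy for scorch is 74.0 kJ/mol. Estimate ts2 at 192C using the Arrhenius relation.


Convert temperatures: T1 = 167 + 273.15 = 440.15 K, T2 = 192 + 273.15 = 465.15 K
ts2_new = 6.5 * exp(74000 / 8.314 * (1/465.15 - 1/440.15))
1/T2 - 1/T1 = -1.2211e-04
ts2_new = 2.19 min

2.19 min


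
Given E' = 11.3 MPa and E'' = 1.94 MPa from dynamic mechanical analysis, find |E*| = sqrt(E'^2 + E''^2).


|E*| = sqrt(E'^2 + E''^2)
= sqrt(11.3^2 + 1.94^2)
= sqrt(127.6900 + 3.7636)
= 11.465 MPa

11.465 MPa


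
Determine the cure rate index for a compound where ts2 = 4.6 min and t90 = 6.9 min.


CRI = 100 / (t90 - ts2)
= 100 / (6.9 - 4.6)
= 100 / 2.3
= 43.48 min^-1

43.48 min^-1


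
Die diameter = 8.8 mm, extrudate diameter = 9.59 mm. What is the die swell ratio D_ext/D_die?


Die swell ratio = D_extrudate / D_die
= 9.59 / 8.8
= 1.09

Die swell = 1.09


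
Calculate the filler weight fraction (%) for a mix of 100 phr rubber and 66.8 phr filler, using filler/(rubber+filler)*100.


Filler % = filler / (rubber + filler) * 100
= 66.8 / (100 + 66.8) * 100
= 66.8 / 166.8 * 100
= 40.05%

40.05%


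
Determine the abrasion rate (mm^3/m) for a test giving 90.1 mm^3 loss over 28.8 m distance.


Rate = volume_loss / distance
= 90.1 / 28.8
= 3.128 mm^3/m

3.128 mm^3/m


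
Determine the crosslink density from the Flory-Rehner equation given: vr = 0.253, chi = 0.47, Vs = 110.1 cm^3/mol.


ln(1 - vr) = ln(1 - 0.253) = -0.2917
Numerator = -((-0.2917) + 0.253 + 0.47 * 0.253^2) = 0.0086
Denominator = 110.1 * (0.253^(1/3) - 0.253/2) = 55.7073
nu = 0.0086 / 55.7073 = 1.5448e-04 mol/cm^3

1.5448e-04 mol/cm^3


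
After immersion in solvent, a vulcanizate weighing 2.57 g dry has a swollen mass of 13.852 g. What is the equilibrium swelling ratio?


Q = W_swollen / W_dry
Q = 13.852 / 2.57
Q = 5.39

Q = 5.39


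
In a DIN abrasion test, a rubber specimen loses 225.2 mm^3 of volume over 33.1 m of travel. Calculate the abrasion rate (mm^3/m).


Rate = volume_loss / distance
= 225.2 / 33.1
= 6.804 mm^3/m

6.804 mm^3/m


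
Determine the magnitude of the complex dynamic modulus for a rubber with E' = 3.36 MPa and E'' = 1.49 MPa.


|E*| = sqrt(E'^2 + E''^2)
= sqrt(3.36^2 + 1.49^2)
= sqrt(11.2896 + 2.2201)
= 3.676 MPa

3.676 MPa


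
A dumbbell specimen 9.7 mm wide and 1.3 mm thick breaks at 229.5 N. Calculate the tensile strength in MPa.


Area = width * thickness = 9.7 * 1.3 = 12.61 mm^2
TS = force / area = 229.5 / 12.61 = 18.2 MPa

18.2 MPa


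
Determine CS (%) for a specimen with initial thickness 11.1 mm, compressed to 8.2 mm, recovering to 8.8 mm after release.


CS = (t0 - recovered) / (t0 - ts) * 100
= (11.1 - 8.8) / (11.1 - 8.2) * 100
= 2.3 / 2.9 * 100
= 79.3%

79.3%


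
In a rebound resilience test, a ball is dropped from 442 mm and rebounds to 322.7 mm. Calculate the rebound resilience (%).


Resilience = h_rebound / h_drop * 100
= 322.7 / 442 * 100
= 73.0%

73.0%


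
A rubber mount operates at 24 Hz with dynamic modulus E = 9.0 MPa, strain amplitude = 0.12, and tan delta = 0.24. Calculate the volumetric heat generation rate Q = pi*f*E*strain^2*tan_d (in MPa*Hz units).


Q = pi * f * E * strain^2 * tan_d
= pi * 24 * 9.0 * 0.12^2 * 0.24
= pi * 24 * 9.0 * 0.0144 * 0.24
= 2.3452

Q = 2.3452


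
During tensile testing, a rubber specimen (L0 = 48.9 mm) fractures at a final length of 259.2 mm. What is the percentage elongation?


Elongation = (Lf - L0) / L0 * 100
= (259.2 - 48.9) / 48.9 * 100
= 210.3 / 48.9 * 100
= 430.1%

430.1%


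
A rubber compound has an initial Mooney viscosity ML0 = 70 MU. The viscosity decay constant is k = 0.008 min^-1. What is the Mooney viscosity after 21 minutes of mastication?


ML = ML0 * exp(-k * t)
ML = 70 * exp(-0.008 * 21)
ML = 70 * 0.8454
ML = 59.17 MU

59.17 MU


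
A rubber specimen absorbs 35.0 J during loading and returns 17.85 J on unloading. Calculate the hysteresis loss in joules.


Hysteresis loss = loading - unloading
= 35.0 - 17.85
= 17.15 J

17.15 J


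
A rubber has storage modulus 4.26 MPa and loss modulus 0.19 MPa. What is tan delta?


tan delta = E'' / E'
= 0.19 / 4.26
= 0.0446

tan delta = 0.0446


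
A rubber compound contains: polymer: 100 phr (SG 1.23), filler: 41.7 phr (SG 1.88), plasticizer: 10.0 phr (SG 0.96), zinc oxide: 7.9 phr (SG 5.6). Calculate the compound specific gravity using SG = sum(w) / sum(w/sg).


Sum of weights = 159.6
Volume contributions:
  polymer: 100/1.23 = 81.3008
  filler: 41.7/1.88 = 22.1809
  plasticizer: 10.0/0.96 = 10.4167
  zinc oxide: 7.9/5.6 = 1.4107
Sum of volumes = 115.3090
SG = 159.6 / 115.3090 = 1.384

SG = 1.384


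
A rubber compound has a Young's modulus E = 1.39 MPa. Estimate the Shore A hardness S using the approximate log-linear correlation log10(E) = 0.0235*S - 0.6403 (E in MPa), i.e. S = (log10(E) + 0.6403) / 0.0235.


log10(E) = 0.0235*S - 0.6403  =>  S = (log10(E) + 0.6403) / 0.0235
log10(1.39) = 0.143015
S = (0.143015 + 0.6403) / 0.0235 = 0.783315 / 0.0235
S = 33.3

Shore A = 33.3


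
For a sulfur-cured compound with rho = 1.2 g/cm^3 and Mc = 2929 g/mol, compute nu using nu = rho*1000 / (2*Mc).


nu = rho * 1000 / (2 * Mc)
nu = 1.2 * 1000 / (2 * 2929)
nu = 1200.0 / 5858
nu = 0.2048 mol/L

0.2048 mol/L


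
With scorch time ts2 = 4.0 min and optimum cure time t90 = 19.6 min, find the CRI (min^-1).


CRI = 100 / (t90 - ts2)
= 100 / (19.6 - 4.0)
= 100 / 15.6
= 6.41 min^-1

6.41 min^-1


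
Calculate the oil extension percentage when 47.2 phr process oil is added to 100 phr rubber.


Oil % = oil / (100 + oil) * 100
= 47.2 / (100 + 47.2) * 100
= 47.2 / 147.2 * 100
= 32.07%

32.07%


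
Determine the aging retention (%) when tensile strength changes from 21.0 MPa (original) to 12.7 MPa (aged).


Retention = aged / original * 100
= 12.7 / 21.0 * 100
= 60.5%

60.5%


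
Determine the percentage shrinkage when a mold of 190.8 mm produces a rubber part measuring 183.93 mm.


Shrinkage = (mold - part) / mold * 100
= (190.8 - 183.93) / 190.8 * 100
= 6.87 / 190.8 * 100
= 3.6%

3.6%


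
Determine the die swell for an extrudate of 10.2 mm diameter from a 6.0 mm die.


Die swell ratio = D_extrudate / D_die
= 10.2 / 6.0
= 1.7

Die swell = 1.7


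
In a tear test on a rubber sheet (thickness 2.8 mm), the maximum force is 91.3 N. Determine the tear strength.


Tear strength = force / thickness
= 91.3 / 2.8
= 32.61 N/mm

32.61 N/mm


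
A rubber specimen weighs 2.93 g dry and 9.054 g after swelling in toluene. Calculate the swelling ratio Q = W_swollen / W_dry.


Q = W_swollen / W_dry
Q = 9.054 / 2.93
Q = 3.09

Q = 3.09


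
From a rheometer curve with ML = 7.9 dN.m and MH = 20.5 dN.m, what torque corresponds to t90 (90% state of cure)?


M90 = ML + 0.9 * (MH - ML)
M90 = 7.9 + 0.9 * (20.5 - 7.9)
M90 = 7.9 + 0.9 * 12.6
M90 = 19.24 dN.m

19.24 dN.m


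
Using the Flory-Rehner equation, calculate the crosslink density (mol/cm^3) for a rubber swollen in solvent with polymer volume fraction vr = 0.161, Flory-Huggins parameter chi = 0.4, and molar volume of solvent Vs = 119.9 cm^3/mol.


ln(1 - vr) = ln(1 - 0.161) = -0.1755
Numerator = -((-0.1755) + 0.161 + 0.4 * 0.161^2) = 0.0042
Denominator = 119.9 * (0.161^(1/3) - 0.161/2) = 55.5751
nu = 0.0042 / 55.5751 = 7.5145e-05 mol/cm^3

7.5145e-05 mol/cm^3


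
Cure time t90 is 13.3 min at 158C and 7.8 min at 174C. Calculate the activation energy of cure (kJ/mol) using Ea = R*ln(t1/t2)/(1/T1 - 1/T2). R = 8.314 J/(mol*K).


T1 = 431.15 K, T2 = 447.15 K
1/T1 - 1/T2 = 8.2992e-05
ln(t1/t2) = ln(13.3/7.8) = 0.5336
Ea = 8.314 * 0.5336 / 8.2992e-05 = 53458.9327 J/mol
Ea = 53.46 kJ/mol

53.46 kJ/mol


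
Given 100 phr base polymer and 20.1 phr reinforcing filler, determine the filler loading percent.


Filler % = filler / (rubber + filler) * 100
= 20.1 / (100 + 20.1) * 100
= 20.1 / 120.1 * 100
= 16.74%

16.74%


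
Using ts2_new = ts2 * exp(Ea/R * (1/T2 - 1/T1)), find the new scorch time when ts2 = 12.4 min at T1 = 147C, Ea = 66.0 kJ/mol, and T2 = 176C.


Convert temperatures: T1 = 147 + 273.15 = 420.15 K, T2 = 176 + 273.15 = 449.15 K
ts2_new = 12.4 * exp(66000 / 8.314 * (1/449.15 - 1/420.15))
1/T2 - 1/T1 = -1.5367e-04
ts2_new = 3.66 min

3.66 min


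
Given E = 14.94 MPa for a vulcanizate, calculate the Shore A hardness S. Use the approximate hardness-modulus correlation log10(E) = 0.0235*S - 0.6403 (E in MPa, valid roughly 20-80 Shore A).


log10(E) = 0.0235*S - 0.6403  =>  S = (log10(E) + 0.6403) / 0.0235
log10(14.94) = 1.174351
S = (1.174351 + 0.6403) / 0.0235 = 1.814651 / 0.0235
S = 77.2

Shore A = 77.2


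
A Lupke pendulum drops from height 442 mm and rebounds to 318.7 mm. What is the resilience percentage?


Resilience = h_rebound / h_drop * 100
= 318.7 / 442 * 100
= 72.1%

72.1%


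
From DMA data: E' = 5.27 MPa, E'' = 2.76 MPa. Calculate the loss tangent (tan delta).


tan delta = E'' / E'
= 2.76 / 5.27
= 0.5237

tan delta = 0.5237


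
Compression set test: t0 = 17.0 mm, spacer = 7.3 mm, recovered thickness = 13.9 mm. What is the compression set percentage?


CS = (t0 - recovered) / (t0 - ts) * 100
= (17.0 - 13.9) / (17.0 - 7.3) * 100
= 3.1 / 9.7 * 100
= 32.0%

32.0%


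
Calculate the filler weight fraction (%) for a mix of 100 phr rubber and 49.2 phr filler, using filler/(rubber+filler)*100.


Filler % = filler / (rubber + filler) * 100
= 49.2 / (100 + 49.2) * 100
= 49.2 / 149.2 * 100
= 32.98%

32.98%


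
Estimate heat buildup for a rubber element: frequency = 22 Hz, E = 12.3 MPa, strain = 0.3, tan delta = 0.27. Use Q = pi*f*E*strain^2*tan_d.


Q = pi * f * E * strain^2 * tan_d
= pi * 22 * 12.3 * 0.3^2 * 0.27
= pi * 22 * 12.3 * 0.0900 * 0.27
= 20.6578

Q = 20.6578


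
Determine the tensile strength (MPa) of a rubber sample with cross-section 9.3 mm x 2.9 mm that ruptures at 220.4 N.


Area = width * thickness = 9.3 * 2.9 = 26.97 mm^2
TS = force / area = 220.4 / 26.97 = 8.17 MPa

8.17 MPa


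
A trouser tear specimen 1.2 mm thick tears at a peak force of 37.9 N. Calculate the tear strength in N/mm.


Tear strength = force / thickness
= 37.9 / 1.2
= 31.58 N/mm

31.58 N/mm


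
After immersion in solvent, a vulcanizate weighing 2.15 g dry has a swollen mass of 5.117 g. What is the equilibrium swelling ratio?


Q = W_swollen / W_dry
Q = 5.117 / 2.15
Q = 2.38

Q = 2.38


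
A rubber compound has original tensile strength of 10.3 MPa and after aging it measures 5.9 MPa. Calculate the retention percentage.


Retention = aged / original * 100
= 5.9 / 10.3 * 100
= 57.3%

57.3%


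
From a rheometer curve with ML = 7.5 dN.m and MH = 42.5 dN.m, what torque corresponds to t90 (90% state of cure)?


M90 = ML + 0.9 * (MH - ML)
M90 = 7.5 + 0.9 * (42.5 - 7.5)
M90 = 7.5 + 0.9 * 35.0
M90 = 39.0 dN.m

39.0 dN.m


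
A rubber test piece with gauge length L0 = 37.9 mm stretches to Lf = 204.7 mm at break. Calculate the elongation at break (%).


Elongation = (Lf - L0) / L0 * 100
= (204.7 - 37.9) / 37.9 * 100
= 166.8 / 37.9 * 100
= 440.1%

440.1%


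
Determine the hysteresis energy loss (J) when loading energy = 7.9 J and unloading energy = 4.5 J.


Hysteresis loss = loading - unloading
= 7.9 - 4.5
= 3.4 J

3.4 J


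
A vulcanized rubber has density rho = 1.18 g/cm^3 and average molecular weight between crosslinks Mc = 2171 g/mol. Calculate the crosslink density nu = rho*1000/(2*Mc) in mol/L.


nu = rho * 1000 / (2 * Mc)
nu = 1.18 * 1000 / (2 * 2171)
nu = 1180.0 / 4342
nu = 0.2718 mol/L

0.2718 mol/L


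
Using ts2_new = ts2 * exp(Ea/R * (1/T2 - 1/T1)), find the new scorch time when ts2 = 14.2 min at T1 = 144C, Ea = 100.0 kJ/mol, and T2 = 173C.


Convert temperatures: T1 = 144 + 273.15 = 417.15 K, T2 = 173 + 273.15 = 446.15 K
ts2_new = 14.2 * exp(100000 / 8.314 * (1/446.15 - 1/417.15))
1/T2 - 1/T1 = -1.5582e-04
ts2_new = 2.18 min

2.18 min


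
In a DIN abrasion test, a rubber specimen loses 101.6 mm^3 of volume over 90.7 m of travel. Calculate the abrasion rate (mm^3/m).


Rate = volume_loss / distance
= 101.6 / 90.7
= 1.12 mm^3/m

1.12 mm^3/m


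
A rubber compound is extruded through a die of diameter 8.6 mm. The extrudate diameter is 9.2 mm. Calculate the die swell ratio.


Die swell ratio = D_extrudate / D_die
= 9.2 / 8.6
= 1.07

Die swell = 1.07


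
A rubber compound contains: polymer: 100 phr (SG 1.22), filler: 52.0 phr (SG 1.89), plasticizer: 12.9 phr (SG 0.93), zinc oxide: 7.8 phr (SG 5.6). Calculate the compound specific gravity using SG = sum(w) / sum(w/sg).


Sum of weights = 172.7
Volume contributions:
  polymer: 100/1.22 = 81.9672
  filler: 52.0/1.89 = 27.5132
  plasticizer: 12.9/0.93 = 13.8710
  zinc oxide: 7.8/5.6 = 1.3929
Sum of volumes = 124.7443
SG = 172.7 / 124.7443 = 1.384

SG = 1.384


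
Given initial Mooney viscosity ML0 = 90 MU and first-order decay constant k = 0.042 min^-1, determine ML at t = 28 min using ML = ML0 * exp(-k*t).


ML = ML0 * exp(-k * t)
ML = 90 * exp(-0.042 * 28)
ML = 90 * 0.3085
ML = 27.77 MU

27.77 MU


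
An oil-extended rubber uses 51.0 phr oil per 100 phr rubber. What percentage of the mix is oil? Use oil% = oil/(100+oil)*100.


Oil % = oil / (100 + oil) * 100
= 51.0 / (100 + 51.0) * 100
= 51.0 / 151.0 * 100
= 33.77%

33.77%


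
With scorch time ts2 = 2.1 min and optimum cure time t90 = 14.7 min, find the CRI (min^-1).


CRI = 100 / (t90 - ts2)
= 100 / (14.7 - 2.1)
= 100 / 12.6
= 7.94 min^-1

7.94 min^-1


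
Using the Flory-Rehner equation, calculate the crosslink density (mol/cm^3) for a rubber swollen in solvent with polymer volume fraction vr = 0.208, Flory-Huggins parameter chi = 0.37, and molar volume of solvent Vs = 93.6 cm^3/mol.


ln(1 - vr) = ln(1 - 0.208) = -0.2332
Numerator = -((-0.2332) + 0.208 + 0.37 * 0.208^2) = 0.0092
Denominator = 93.6 * (0.208^(1/3) - 0.208/2) = 45.7235
nu = 0.0092 / 45.7235 = 2.0091e-04 mol/cm^3

2.0091e-04 mol/cm^3


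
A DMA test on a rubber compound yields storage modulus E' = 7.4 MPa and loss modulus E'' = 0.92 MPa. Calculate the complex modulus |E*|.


|E*| = sqrt(E'^2 + E''^2)
= sqrt(7.4^2 + 0.92^2)
= sqrt(54.7600 + 0.8464)
= 7.457 MPa

7.457 MPa


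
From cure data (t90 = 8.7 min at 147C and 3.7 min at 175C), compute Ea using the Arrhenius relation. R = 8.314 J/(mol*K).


T1 = 420.15 K, T2 = 448.15 K
1/T1 - 1/T2 = 1.4871e-04
ln(t1/t2) = ln(8.7/3.7) = 0.8550
Ea = 8.314 * 0.8550 / 1.4871e-04 = 47801.4309 J/mol
Ea = 47.8 kJ/mol

47.8 kJ/mol


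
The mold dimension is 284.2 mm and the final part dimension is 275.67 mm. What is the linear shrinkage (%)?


Shrinkage = (mold - part) / mold * 100
= (284.2 - 275.67) / 284.2 * 100
= 8.53 / 284.2 * 100
= 3.0%

3.0%


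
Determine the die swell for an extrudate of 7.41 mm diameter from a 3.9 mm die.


Die swell ratio = D_extrudate / D_die
= 7.41 / 3.9
= 1.9

Die swell = 1.9


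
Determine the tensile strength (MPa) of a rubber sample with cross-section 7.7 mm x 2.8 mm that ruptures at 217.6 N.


Area = width * thickness = 7.7 * 2.8 = 21.56 mm^2
TS = force / area = 217.6 / 21.56 = 10.09 MPa

10.09 MPa


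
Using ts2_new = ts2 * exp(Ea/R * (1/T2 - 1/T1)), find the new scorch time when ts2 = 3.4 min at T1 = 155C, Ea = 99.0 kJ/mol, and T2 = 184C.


Convert temperatures: T1 = 155 + 273.15 = 428.15 K, T2 = 184 + 273.15 = 457.15 K
ts2_new = 3.4 * exp(99000 / 8.314 * (1/457.15 - 1/428.15))
1/T2 - 1/T1 = -1.4816e-04
ts2_new = 0.58 min

0.58 min


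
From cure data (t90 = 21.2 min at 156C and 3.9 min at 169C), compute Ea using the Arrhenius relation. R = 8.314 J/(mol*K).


T1 = 429.15 K, T2 = 442.15 K
1/T1 - 1/T2 = 6.8512e-05
ln(t1/t2) = ln(21.2/3.9) = 1.6930
Ea = 8.314 * 1.6930 / 6.8512e-05 = 205451.2036 J/mol
Ea = 205.45 kJ/mol

205.45 kJ/mol


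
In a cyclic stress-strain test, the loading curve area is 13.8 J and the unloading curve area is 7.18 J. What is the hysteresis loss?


Hysteresis loss = loading - unloading
= 13.8 - 7.18
= 6.62 J

6.62 J


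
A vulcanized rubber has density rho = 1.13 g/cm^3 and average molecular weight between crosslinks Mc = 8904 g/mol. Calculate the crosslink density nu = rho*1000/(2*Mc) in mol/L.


nu = rho * 1000 / (2 * Mc)
nu = 1.13 * 1000 / (2 * 8904)
nu = 1130.0 / 17808
nu = 0.0635 mol/L

0.0635 mol/L


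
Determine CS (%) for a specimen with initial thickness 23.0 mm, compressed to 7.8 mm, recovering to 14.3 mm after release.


CS = (t0 - recovered) / (t0 - ts) * 100
= (23.0 - 14.3) / (23.0 - 7.8) * 100
= 8.7 / 15.2 * 100
= 57.2%

57.2%


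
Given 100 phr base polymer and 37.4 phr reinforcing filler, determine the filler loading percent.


Filler % = filler / (rubber + filler) * 100
= 37.4 / (100 + 37.4) * 100
= 37.4 / 137.4 * 100
= 27.22%

27.22%


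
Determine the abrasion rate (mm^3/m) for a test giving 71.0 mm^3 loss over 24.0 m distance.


Rate = volume_loss / distance
= 71.0 / 24.0
= 2.958 mm^3/m

2.958 mm^3/m


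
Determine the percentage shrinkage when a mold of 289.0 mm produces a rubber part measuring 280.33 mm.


Shrinkage = (mold - part) / mold * 100
= (289.0 - 280.33) / 289.0 * 100
= 8.67 / 289.0 * 100
= 3.0%

3.0%


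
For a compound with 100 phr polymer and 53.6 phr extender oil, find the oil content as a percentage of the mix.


Oil % = oil / (100 + oil) * 100
= 53.6 / (100 + 53.6) * 100
= 53.6 / 153.6 * 100
= 34.9%

34.9%


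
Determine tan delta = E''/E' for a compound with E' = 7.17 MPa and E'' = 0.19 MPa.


tan delta = E'' / E'
= 0.19 / 7.17
= 0.0265

tan delta = 0.0265


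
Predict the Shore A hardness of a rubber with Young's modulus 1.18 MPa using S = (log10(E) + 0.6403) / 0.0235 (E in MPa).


log10(E) = 0.0235*S - 0.6403  =>  S = (log10(E) + 0.6403) / 0.0235
log10(1.18) = 0.071882
S = (0.071882 + 0.6403) / 0.0235 = 0.712182 / 0.0235
S = 30.3

Shore A = 30.3


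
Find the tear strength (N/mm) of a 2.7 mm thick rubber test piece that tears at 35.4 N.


Tear strength = force / thickness
= 35.4 / 2.7
= 13.11 N/mm

13.11 N/mm


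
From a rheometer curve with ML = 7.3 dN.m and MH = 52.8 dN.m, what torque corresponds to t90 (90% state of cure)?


M90 = ML + 0.9 * (MH - ML)
M90 = 7.3 + 0.9 * (52.8 - 7.3)
M90 = 7.3 + 0.9 * 45.5
M90 = 48.25 dN.m

48.25 dN.m


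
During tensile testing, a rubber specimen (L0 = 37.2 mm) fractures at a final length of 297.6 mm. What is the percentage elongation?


Elongation = (Lf - L0) / L0 * 100
= (297.6 - 37.2) / 37.2 * 100
= 260.4 / 37.2 * 100
= 700.0%

700.0%


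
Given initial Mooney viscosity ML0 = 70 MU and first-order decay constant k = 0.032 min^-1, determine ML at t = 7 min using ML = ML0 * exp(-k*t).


ML = ML0 * exp(-k * t)
ML = 70 * exp(-0.032 * 7)
ML = 70 * 0.7993
ML = 55.95 MU

55.95 MU


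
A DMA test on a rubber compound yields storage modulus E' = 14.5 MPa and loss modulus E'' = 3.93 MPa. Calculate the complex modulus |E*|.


|E*| = sqrt(E'^2 + E''^2)
= sqrt(14.5^2 + 3.93^2)
= sqrt(210.2500 + 15.4449)
= 15.023 MPa

15.023 MPa


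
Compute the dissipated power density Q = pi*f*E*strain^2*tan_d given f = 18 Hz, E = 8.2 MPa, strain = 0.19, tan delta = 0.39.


Q = pi * f * E * strain^2 * tan_d
= pi * 18 * 8.2 * 0.19^2 * 0.39
= pi * 18 * 8.2 * 0.0361 * 0.39
= 6.5284

Q = 6.5284


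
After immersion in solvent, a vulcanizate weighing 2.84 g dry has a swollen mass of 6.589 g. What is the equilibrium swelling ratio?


Q = W_swollen / W_dry
Q = 6.589 / 2.84
Q = 2.32

Q = 2.32


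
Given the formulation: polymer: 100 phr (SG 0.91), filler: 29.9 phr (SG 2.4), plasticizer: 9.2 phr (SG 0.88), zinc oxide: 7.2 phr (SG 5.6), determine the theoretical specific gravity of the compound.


Sum of weights = 146.3
Volume contributions:
  polymer: 100/0.91 = 109.8901
  filler: 29.9/2.4 = 12.4583
  plasticizer: 9.2/0.88 = 10.4545
  zinc oxide: 7.2/5.6 = 1.2857
Sum of volumes = 134.0887
SG = 146.3 / 134.0887 = 1.091

SG = 1.091


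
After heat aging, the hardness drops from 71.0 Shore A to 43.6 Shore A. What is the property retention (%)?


Retention = aged / original * 100
= 43.6 / 71.0 * 100
= 61.4%

61.4%


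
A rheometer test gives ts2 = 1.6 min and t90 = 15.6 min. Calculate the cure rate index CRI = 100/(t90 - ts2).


CRI = 100 / (t90 - ts2)
= 100 / (15.6 - 1.6)
= 100 / 14.0
= 7.14 min^-1

7.14 min^-1


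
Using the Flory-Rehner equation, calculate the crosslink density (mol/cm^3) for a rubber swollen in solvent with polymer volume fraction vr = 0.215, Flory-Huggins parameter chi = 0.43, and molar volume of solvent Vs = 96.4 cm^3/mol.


ln(1 - vr) = ln(1 - 0.215) = -0.2421
Numerator = -((-0.2421) + 0.215 + 0.43 * 0.215^2) = 0.0072
Denominator = 96.4 * (0.215^(1/3) - 0.215/2) = 47.3876
nu = 0.0072 / 47.3876 = 1.5183e-04 mol/cm^3

1.5183e-04 mol/cm^3


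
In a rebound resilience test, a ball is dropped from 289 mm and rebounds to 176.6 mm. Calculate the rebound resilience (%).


Resilience = h_rebound / h_drop * 100
= 176.6 / 289 * 100
= 61.1%

61.1%


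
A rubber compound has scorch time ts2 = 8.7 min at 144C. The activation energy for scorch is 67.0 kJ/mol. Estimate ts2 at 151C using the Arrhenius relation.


Convert temperatures: T1 = 144 + 273.15 = 417.15 K, T2 = 151 + 273.15 = 424.15 K
ts2_new = 8.7 * exp(67000 / 8.314 * (1/424.15 - 1/417.15))
1/T2 - 1/T1 = -3.9563e-05
ts2_new = 6.32 min

6.32 min


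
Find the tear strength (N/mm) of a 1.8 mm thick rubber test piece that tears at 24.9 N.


Tear strength = force / thickness
= 24.9 / 1.8
= 13.83 N/mm

13.83 N/mm


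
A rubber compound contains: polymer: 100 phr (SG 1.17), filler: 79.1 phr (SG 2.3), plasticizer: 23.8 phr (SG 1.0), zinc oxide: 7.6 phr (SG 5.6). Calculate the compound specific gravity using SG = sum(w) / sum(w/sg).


Sum of weights = 210.5
Volume contributions:
  polymer: 100/1.17 = 85.4701
  filler: 79.1/2.3 = 34.3913
  plasticizer: 23.8/1.0 = 23.8000
  zinc oxide: 7.6/5.6 = 1.3571
Sum of volumes = 145.0185
SG = 210.5 / 145.0185 = 1.452

SG = 1.452


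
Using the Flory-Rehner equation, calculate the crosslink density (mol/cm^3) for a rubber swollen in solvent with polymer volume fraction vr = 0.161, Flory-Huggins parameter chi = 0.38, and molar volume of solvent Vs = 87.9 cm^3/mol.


ln(1 - vr) = ln(1 - 0.161) = -0.1755
Numerator = -((-0.1755) + 0.161 + 0.38 * 0.161^2) = 0.0047
Denominator = 87.9 * (0.161^(1/3) - 0.161/2) = 40.7427
nu = 0.0047 / 40.7427 = 1.1523e-04 mol/cm^3

1.1523e-04 mol/cm^3


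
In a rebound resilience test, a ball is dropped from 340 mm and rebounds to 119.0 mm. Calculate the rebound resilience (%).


Resilience = h_rebound / h_drop * 100
= 119.0 / 340 * 100
= 35.0%

35.0%


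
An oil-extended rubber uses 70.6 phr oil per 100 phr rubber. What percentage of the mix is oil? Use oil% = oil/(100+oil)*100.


Oil % = oil / (100 + oil) * 100
= 70.6 / (100 + 70.6) * 100
= 70.6 / 170.6 * 100
= 41.38%

41.38%


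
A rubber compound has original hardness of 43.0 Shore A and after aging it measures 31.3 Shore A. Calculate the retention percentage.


Retention = aged / original * 100
= 31.3 / 43.0 * 100
= 72.8%

72.8%


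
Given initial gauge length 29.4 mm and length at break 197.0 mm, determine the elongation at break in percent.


Elongation = (Lf - L0) / L0 * 100
= (197.0 - 29.4) / 29.4 * 100
= 167.6 / 29.4 * 100
= 570.1%

570.1%


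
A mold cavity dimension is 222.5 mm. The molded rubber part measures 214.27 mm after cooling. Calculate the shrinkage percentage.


Shrinkage = (mold - part) / mold * 100
= (222.5 - 214.27) / 222.5 * 100
= 8.23 / 222.5 * 100
= 3.7%

3.7%


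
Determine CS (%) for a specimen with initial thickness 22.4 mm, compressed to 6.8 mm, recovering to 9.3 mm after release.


CS = (t0 - recovered) / (t0 - ts) * 100
= (22.4 - 9.3) / (22.4 - 6.8) * 100
= 13.1 / 15.6 * 100
= 84.0%

84.0%


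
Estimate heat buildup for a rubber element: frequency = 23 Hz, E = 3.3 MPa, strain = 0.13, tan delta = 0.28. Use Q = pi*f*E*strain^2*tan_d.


Q = pi * f * E * strain^2 * tan_d
= pi * 23 * 3.3 * 0.13^2 * 0.28
= pi * 23 * 3.3 * 0.0169 * 0.28
= 1.1283

Q = 1.1283


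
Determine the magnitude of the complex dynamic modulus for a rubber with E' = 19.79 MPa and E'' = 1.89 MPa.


|E*| = sqrt(E'^2 + E''^2)
= sqrt(19.79^2 + 1.89^2)
= sqrt(391.6441 + 3.5721)
= 19.88 MPa

19.88 MPa


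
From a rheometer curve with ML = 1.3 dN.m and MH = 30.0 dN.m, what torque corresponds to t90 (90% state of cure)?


M90 = ML + 0.9 * (MH - ML)
M90 = 1.3 + 0.9 * (30.0 - 1.3)
M90 = 1.3 + 0.9 * 28.7
M90 = 27.13 dN.m

27.13 dN.m


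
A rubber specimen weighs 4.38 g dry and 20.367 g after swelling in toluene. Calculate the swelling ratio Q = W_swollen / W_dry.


Q = W_swollen / W_dry
Q = 20.367 / 4.38
Q = 4.65

Q = 4.65


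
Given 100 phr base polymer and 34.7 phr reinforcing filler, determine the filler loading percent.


Filler % = filler / (rubber + filler) * 100
= 34.7 / (100 + 34.7) * 100
= 34.7 / 134.7 * 100
= 25.76%

25.76%


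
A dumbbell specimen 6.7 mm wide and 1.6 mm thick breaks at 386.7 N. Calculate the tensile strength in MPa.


Area = width * thickness = 6.7 * 1.6 = 10.72 mm^2
TS = force / area = 386.7 / 10.72 = 36.07 MPa

36.07 MPa


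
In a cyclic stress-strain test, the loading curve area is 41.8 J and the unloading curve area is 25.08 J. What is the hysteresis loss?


Hysteresis loss = loading - unloading
= 41.8 - 25.08
= 16.72 J

16.72 J


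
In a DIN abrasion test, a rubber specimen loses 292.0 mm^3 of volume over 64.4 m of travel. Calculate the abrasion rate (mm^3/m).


Rate = volume_loss / distance
= 292.0 / 64.4
= 4.534 mm^3/m

4.534 mm^3/m


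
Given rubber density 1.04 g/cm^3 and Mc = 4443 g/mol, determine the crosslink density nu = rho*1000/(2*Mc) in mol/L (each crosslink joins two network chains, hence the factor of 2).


nu = rho * 1000 / (2 * Mc)
nu = 1.04 * 1000 / (2 * 4443)
nu = 1040.0 / 8886
nu = 0.1170 mol/L

0.1170 mol/L


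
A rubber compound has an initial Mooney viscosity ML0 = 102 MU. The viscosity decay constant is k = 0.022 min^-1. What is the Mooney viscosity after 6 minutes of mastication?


ML = ML0 * exp(-k * t)
ML = 102 * exp(-0.022 * 6)
ML = 102 * 0.8763
ML = 89.39 MU

89.39 MU


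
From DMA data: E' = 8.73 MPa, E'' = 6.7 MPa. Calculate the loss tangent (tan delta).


tan delta = E'' / E'
= 6.7 / 8.73
= 0.7675

tan delta = 0.7675


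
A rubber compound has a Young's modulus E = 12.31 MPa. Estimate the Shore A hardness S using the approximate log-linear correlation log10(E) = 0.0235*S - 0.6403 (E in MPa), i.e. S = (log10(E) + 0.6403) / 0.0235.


log10(E) = 0.0235*S - 0.6403  =>  S = (log10(E) + 0.6403) / 0.0235
log10(12.31) = 1.090258
S = (1.090258 + 0.6403) / 0.0235 = 1.730558 / 0.0235
S = 73.6

Shore A = 73.6


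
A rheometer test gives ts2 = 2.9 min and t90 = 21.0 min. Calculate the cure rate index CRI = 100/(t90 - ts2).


CRI = 100 / (t90 - ts2)
= 100 / (21.0 - 2.9)
= 100 / 18.1
= 5.52 min^-1

5.52 min^-1


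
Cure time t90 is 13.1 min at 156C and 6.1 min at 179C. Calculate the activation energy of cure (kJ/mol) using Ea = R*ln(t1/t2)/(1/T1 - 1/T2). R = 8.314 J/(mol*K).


T1 = 429.15 K, T2 = 452.15 K
1/T1 - 1/T2 = 1.1853e-04
ln(t1/t2) = ln(13.1/6.1) = 0.7643
Ea = 8.314 * 0.7643 / 1.1853e-04 = 53610.6442 J/mol
Ea = 53.61 kJ/mol

53.61 kJ/mol


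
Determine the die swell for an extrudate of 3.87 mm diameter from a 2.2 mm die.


Die swell ratio = D_extrudate / D_die
= 3.87 / 2.2
= 1.759

Die swell = 1.759


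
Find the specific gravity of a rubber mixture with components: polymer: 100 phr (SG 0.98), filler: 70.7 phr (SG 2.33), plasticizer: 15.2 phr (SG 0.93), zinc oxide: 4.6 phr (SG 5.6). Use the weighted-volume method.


Sum of weights = 190.5
Volume contributions:
  polymer: 100/0.98 = 102.0408
  filler: 70.7/2.33 = 30.3433
  plasticizer: 15.2/0.93 = 16.3441
  zinc oxide: 4.6/5.6 = 0.8214
Sum of volumes = 149.5497
SG = 190.5 / 149.5497 = 1.274

SG = 1.274


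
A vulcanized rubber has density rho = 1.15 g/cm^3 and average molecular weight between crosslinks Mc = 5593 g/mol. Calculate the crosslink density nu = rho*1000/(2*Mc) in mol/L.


nu = rho * 1000 / (2 * Mc)
nu = 1.15 * 1000 / (2 * 5593)
nu = 1150.0 / 11186
nu = 0.1028 mol/L

0.1028 mol/L


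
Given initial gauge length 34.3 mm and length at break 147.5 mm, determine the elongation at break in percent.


Elongation = (Lf - L0) / L0 * 100
= (147.5 - 34.3) / 34.3 * 100
= 113.2 / 34.3 * 100
= 330.0%

330.0%


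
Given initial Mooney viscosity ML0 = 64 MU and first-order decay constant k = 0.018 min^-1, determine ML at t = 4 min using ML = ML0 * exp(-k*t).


ML = ML0 * exp(-k * t)
ML = 64 * exp(-0.018 * 4)
ML = 64 * 0.9305
ML = 59.55 MU

59.55 MU


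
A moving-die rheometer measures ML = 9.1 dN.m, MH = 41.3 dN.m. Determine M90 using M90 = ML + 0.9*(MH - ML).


M90 = ML + 0.9 * (MH - ML)
M90 = 9.1 + 0.9 * (41.3 - 9.1)
M90 = 9.1 + 0.9 * 32.2
M90 = 38.08 dN.m

38.08 dN.m


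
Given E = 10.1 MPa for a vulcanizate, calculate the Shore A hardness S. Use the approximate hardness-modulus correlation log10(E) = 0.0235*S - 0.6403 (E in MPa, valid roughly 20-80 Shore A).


log10(E) = 0.0235*S - 0.6403  =>  S = (log10(E) + 0.6403) / 0.0235
log10(10.1) = 1.004321
S = (1.004321 + 0.6403) / 0.0235 = 1.644621 / 0.0235
S = 70.0

Shore A = 70.0


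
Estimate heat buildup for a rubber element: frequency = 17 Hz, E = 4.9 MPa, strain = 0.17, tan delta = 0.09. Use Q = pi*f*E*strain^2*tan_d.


Q = pi * f * E * strain^2 * tan_d
= pi * 17 * 4.9 * 0.17^2 * 0.09
= pi * 17 * 4.9 * 0.0289 * 0.09
= 0.6807

Q = 0.6807


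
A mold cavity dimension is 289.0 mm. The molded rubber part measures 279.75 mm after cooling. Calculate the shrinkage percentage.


Shrinkage = (mold - part) / mold * 100
= (289.0 - 279.75) / 289.0 * 100
= 9.25 / 289.0 * 100
= 3.2%

3.2%


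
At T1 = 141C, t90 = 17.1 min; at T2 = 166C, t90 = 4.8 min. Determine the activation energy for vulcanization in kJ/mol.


T1 = 414.15 K, T2 = 439.15 K
1/T1 - 1/T2 = 1.3746e-04
ln(t1/t2) = ln(17.1/4.8) = 1.2705
Ea = 8.314 * 1.2705 / 1.3746e-04 = 76842.6671 J/mol
Ea = 76.84 kJ/mol

76.84 kJ/mol


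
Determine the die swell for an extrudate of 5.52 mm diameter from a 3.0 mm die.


Die swell ratio = D_extrudate / D_die
= 5.52 / 3.0
= 1.84

Die swell = 1.84


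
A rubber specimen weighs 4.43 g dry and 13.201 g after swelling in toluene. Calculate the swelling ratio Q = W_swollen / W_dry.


Q = W_swollen / W_dry
Q = 13.201 / 4.43
Q = 2.98

Q = 2.98


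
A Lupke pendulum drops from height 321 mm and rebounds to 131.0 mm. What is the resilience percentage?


Resilience = h_rebound / h_drop * 100
= 131.0 / 321 * 100
= 40.8%

40.8%
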